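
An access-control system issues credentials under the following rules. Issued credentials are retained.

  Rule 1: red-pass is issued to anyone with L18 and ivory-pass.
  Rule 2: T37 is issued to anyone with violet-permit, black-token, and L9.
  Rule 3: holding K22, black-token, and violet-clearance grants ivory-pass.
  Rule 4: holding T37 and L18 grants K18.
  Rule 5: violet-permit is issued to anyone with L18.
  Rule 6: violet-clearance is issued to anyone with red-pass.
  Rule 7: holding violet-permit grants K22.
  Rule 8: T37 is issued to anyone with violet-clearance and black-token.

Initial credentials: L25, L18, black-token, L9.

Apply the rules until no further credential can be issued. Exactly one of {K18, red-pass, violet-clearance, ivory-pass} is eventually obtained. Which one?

Holding L18 grants violet-permit (Rule 5).
Holding violet-permit, black-token, and L9 grants T37 (Rule 2).
Holding T37 and L18 grants K18 (Rule 4).
ivory-pass would need K22, black-token, and violet-clearance (Rule 3), but violet-clearance is never granted. violet-clearance would need red-pass (Rule 6), but red-pass is never granted. red-pass would need L18 and ivory-pass (Rule 1), but ivory-pass is never granted.

K18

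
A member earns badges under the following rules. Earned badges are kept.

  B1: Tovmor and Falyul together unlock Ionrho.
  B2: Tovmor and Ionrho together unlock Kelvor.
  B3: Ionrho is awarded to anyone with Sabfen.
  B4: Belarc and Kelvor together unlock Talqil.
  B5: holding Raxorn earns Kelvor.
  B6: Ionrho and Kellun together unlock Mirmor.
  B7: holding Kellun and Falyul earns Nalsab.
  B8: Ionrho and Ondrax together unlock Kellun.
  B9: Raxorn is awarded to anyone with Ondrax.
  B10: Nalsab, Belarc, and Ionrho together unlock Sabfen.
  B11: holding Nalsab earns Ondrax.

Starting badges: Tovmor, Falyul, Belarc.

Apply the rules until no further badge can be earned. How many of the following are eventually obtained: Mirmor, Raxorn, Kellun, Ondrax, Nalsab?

Mirmor would need Ionrho and Kellun (B6), but Kellun is never earned.
Raxorn would need Ondrax (B9), but Ondrax is never earned.
Kellun would need Ionrho and Ondrax (B8), but Ondrax is never earned.
Ondrax would need Nalsab (B11), but Nalsab is never earned.
Nalsab would need Kellun and Falyul (B7), but Kellun is never earned.
None of the 5 are reached.

0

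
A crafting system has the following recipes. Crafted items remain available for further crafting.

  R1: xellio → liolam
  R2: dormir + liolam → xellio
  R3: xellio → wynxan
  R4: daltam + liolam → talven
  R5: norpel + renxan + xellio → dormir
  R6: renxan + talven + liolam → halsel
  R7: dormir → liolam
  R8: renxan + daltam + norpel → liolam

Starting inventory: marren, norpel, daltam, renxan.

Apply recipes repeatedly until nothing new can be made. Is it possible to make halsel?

Using R8, renxan, daltam, and norpel make liolam.
daltam + liolam → talven (R4).
renxan + talven + liolam → halsel (R6).

Yes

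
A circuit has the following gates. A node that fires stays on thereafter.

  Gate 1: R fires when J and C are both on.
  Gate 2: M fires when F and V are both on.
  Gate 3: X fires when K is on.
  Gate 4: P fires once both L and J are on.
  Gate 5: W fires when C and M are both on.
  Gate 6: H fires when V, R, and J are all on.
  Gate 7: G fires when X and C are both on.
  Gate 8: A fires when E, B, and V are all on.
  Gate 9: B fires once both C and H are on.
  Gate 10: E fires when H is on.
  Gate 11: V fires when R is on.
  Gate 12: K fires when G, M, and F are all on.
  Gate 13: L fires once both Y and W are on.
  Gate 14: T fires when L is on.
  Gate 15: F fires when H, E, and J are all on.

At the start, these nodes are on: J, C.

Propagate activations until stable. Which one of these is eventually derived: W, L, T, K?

W

Gate 1: J and C on → R on.
R is on, so V fires (Gate 11).
V, R, and J are on, so H fires (Gate 6).
H is on, so E fires (Gate 10).
Gate 15: H, E, and J on → F on.
F and V are on, so M fires (Gate 2).
Gate 5: C and M on → W on.
K would need G, M, and F (Gate 12), but G never turns on. L would need Y and W (Gate 13), but Y never turns on. T would need L (Gate 14), but L never turns on.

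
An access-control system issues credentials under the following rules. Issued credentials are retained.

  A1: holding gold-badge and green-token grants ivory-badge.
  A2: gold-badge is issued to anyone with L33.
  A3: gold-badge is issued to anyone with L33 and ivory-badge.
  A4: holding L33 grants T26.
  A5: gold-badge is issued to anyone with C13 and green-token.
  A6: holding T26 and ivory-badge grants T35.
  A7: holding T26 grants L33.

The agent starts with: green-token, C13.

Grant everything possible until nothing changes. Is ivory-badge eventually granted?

Yes

Holding C13 and green-token grants gold-badge (A5).
Holding gold-badge and green-token grants ivory-badge (A1).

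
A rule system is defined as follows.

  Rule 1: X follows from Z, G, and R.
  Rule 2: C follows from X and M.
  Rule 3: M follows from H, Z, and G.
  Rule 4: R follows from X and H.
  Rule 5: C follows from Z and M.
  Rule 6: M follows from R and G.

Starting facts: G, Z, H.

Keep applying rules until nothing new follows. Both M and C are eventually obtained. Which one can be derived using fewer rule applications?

M

M: From H, Z, and G, Rule 3 gives M. [1 rule application]
C: From H, Z, and G, Rule 3 gives M. Z and M hold, so C follows (Rule 5). [2 rule applications]
M needs fewer.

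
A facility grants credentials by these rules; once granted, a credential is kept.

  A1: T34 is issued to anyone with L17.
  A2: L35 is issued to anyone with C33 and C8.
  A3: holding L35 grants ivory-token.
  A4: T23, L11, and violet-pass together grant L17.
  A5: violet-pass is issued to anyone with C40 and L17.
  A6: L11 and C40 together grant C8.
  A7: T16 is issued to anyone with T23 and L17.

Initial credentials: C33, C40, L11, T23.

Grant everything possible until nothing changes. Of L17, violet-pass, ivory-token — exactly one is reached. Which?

Holding L11 and C40 grants C8 (A6).
Holding C33 and C8 grants L35 (A2).
Holding L35 grants ivory-token (A3).
L17 would need T23, L11, and violet-pass (A4), but violet-pass is never granted. violet-pass would need C40 and L17 (A5), but L17 is never granted.

ivory-token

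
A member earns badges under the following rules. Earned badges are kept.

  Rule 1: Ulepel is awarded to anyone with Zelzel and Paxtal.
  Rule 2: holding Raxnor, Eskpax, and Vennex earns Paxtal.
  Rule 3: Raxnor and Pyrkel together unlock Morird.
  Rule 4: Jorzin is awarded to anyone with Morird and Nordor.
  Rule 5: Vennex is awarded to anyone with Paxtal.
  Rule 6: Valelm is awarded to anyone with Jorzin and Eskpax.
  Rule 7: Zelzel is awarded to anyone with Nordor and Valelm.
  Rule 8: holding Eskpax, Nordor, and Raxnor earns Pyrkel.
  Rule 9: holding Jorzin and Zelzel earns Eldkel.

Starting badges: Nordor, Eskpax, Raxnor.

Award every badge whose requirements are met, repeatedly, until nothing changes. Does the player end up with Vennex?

Vennex would need Paxtal (Rule 5), but Paxtal is never earned.

No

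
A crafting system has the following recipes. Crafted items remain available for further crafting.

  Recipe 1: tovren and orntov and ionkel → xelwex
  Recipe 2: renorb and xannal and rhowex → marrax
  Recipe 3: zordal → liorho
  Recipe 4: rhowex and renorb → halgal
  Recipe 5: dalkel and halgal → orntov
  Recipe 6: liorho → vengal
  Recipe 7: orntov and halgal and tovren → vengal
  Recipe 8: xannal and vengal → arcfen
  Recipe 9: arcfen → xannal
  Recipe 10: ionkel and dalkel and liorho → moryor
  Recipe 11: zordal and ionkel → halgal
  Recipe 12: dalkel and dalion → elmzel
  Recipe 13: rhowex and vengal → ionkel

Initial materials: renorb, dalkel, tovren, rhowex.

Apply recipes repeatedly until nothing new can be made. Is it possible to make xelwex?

Yes

rhowex and renorb → halgal (Recipe 4).
dalkel and halgal → orntov (Recipe 5).
orntov and halgal and tovren → vengal (Recipe 7).
rhowex and vengal → ionkel (Recipe 13).
Using Recipe 1, tovren, orntov, and ionkel make xelwex.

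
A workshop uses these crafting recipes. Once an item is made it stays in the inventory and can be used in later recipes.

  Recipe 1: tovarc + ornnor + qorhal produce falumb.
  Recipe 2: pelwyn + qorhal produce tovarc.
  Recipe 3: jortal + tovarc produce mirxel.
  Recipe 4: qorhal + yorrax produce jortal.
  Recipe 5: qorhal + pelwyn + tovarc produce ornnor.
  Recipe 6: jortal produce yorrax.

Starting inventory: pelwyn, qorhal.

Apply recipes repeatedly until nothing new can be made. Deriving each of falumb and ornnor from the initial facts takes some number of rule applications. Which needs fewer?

ornnor: Using Recipe 2, pelwyn and qorhal make tovarc. Using Recipe 5, qorhal, pelwyn, and tovarc make ornnor. [2 rule applications]
falumb: pelwyn + qorhal → tovarc (Recipe 2). Using Recipe 5, qorhal, pelwyn, and tovarc make ornnor. tovarc + ornnor + qorhal → falumb (Recipe 1). [3 rule applications]
ornnor needs fewer.

ornnor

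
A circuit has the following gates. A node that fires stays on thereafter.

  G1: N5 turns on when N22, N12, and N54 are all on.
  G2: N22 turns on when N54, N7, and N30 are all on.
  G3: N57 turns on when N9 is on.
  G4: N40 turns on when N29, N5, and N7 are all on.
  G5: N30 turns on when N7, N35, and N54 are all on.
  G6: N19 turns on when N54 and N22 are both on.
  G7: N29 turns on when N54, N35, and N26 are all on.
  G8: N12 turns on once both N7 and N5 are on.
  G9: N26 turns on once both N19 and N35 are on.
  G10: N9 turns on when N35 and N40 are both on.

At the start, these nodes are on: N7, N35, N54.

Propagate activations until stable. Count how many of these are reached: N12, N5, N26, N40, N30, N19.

3

N7, N35, and N54 are on, so N30 turns on (G5).
N54, N7, and N30 are on, so N22 turns on (G2).
N54 and N22 are on, so N19 turns on (G6).
G9: N19 and N35 on → N26 on.
N12 would need N7 and N5 (G8), but N5 never turns on.
N5 would need N22, N12, and N54 (G1), but N12 never turns on.
N26: reached.
N40 would need N29, N5, and N7 (G4), but N5 never turns on.
N30: reached.
N19: reached.
Reached: N26, N30, and N19 — 3 of the 6.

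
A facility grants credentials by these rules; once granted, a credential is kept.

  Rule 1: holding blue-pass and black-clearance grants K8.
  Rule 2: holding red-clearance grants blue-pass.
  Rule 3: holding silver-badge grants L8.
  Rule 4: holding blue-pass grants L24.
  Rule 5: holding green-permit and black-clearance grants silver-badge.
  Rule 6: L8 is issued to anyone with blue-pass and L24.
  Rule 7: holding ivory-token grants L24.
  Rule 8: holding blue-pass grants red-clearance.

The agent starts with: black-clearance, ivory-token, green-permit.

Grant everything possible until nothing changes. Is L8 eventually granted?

Holding green-permit and black-clearance grants silver-badge (Rule 5).
Holding silver-badge grants L8 (Rule 3).

Yes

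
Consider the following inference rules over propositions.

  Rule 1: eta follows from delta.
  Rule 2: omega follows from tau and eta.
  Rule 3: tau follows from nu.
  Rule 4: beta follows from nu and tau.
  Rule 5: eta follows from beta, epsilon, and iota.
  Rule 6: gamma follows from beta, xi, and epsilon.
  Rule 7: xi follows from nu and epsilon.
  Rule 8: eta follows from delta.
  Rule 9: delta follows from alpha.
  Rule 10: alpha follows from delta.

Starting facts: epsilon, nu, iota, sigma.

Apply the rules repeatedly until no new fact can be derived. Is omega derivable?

Yes

From nu, Rule 3 gives tau.
nu and tau hold, so beta follows (Rule 4).
From beta, epsilon, and iota, Rule 5 gives eta.
tau and eta hold, so omega follows (Rule 2).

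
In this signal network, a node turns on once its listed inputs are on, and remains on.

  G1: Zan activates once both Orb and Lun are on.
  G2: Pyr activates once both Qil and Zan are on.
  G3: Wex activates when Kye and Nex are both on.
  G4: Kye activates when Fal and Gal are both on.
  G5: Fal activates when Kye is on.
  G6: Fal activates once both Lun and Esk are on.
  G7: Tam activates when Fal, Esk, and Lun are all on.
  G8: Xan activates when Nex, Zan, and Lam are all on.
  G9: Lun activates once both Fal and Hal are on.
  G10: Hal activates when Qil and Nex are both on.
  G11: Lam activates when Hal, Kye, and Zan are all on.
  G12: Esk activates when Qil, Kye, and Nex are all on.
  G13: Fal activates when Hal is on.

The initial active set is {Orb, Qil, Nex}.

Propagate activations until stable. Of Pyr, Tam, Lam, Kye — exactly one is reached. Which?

Pyr

Qil and Nex are on, so Hal activates (G10).
G13: Hal on → Fal on.
G9: Fal and Hal on → Lun on.
G1: Orb and Lun on → Zan on.
Qil and Zan are on, so Pyr activates (G2).
Kye would need Fal and Gal (G4), but Gal never turns on. Lam would need Hal, Kye, and Zan (G11), but Kye never turns on. Tam would need Fal, Esk, and Lun (G7), but Esk never turns on.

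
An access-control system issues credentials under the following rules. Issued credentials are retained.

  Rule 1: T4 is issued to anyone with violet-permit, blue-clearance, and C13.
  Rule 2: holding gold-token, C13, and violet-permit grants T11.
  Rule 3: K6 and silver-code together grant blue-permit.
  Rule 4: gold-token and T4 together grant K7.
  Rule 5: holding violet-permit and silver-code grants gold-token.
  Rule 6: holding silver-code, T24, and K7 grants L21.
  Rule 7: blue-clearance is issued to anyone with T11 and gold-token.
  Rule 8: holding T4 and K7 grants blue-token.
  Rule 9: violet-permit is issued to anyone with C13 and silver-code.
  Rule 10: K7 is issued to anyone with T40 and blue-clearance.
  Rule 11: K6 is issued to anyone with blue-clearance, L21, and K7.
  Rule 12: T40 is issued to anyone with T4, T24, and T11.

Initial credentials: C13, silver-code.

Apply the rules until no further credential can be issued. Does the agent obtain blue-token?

Holding C13 and silver-code grants violet-permit (Rule 9).
Holding violet-permit and silver-code grants gold-token (Rule 5).
Holding gold-token, C13, and violet-permit grants T11 (Rule 2).
Holding T11 and gold-token grants blue-clearance (Rule 7).
Holding violet-permit, blue-clearance, and C13 grants T4 (Rule 1).
Holding gold-token and T4 grants K7 (Rule 4).
Holding T4 and K7 grants blue-token (Rule 8).

Yes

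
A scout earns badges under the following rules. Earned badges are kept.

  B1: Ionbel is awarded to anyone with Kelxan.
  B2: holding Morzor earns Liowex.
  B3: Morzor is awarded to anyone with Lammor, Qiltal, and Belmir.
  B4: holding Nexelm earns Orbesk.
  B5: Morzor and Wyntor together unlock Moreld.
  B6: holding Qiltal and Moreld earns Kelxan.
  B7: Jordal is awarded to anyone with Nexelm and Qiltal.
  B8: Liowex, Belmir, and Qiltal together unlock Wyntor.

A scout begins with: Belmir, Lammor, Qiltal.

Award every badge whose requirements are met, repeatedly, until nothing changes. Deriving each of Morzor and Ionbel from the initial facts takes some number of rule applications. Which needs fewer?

Morzor

Morzor: With Lammor, Qiltal, and Belmir, Morzor is earned (B3). [1 rule application]
Ionbel: With Lammor, Qiltal, and Belmir, Morzor is earned (B3). With Morzor, Liowex is earned (B2). With Liowex, Belmir, and Qiltal, Wyntor is earned (B8). With Morzor and Wyntor, Moreld is earned (B5). With Qiltal and Moreld, Kelxan is earned (B6). With Kelxan, Ionbel is earned (B1). [6 rule applications]
Morzor needs fewer.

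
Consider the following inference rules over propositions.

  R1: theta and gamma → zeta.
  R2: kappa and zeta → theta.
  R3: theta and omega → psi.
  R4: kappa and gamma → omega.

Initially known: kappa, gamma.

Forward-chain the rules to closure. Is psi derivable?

No

psi would need theta and omega (R3), but theta is never established.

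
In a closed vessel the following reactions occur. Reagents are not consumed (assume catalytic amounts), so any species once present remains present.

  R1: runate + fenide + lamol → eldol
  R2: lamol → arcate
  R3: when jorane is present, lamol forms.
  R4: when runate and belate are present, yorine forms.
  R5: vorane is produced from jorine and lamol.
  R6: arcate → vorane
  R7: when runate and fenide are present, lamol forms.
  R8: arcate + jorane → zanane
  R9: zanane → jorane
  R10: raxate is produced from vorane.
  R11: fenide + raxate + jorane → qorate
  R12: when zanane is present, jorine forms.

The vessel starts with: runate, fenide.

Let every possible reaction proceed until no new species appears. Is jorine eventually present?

jorine would need zanane (R12), but zanane never forms.

No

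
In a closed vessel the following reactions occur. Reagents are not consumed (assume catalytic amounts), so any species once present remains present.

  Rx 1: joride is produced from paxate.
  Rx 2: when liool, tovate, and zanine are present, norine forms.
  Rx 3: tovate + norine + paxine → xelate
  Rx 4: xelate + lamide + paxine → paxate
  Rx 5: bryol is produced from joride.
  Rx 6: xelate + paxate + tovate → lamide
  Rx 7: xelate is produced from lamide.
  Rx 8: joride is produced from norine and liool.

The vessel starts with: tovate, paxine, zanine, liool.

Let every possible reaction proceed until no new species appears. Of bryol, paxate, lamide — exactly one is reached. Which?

bryol

liool, tovate, and zanine present → norine forms (Rx 2).
norine and liool present → joride forms (Rx 8).
joride present → bryol forms (Rx 5).
paxate would need xelate, lamide, and paxine (Rx 4), but lamide never forms. lamide would need xelate, paxate, and tovate (Rx 6), but paxate never forms.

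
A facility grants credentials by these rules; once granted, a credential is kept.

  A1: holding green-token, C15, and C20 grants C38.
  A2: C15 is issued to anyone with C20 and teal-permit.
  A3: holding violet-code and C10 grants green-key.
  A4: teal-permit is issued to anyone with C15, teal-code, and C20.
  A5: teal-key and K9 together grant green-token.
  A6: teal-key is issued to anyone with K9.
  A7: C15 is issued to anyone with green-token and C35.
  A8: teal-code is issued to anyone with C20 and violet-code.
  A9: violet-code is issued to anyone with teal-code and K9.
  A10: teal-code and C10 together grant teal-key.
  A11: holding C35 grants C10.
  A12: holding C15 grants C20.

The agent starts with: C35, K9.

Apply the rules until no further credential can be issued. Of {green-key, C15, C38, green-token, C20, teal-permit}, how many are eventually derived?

Holding K9 grants teal-key (A6).
Holding teal-key and K9 grants green-token (A5).
Holding green-token and C35 grants C15 (A7).
Holding C15 grants C20 (A12).
Holding green-token, C15, and C20 grants C38 (A1).
green-key would need violet-code and C10 (A3), but violet-code is never granted.
C15: reached.
C38: reached.
green-token: reached.
C20: reached.
teal-permit would need C15, teal-code, and C20 (A4), but teal-code is never granted.
Reached: C15, C38, green-token, and C20 — 4 of the 6.

4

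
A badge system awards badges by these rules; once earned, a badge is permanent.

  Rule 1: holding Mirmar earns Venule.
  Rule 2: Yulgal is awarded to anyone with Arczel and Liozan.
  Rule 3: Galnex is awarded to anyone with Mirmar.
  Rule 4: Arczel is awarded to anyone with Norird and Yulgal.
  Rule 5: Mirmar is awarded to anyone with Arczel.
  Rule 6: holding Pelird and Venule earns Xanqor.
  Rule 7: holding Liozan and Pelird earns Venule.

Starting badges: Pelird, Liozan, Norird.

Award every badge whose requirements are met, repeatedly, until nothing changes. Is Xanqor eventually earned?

Yes

With Liozan and Pelird, Venule is earned (Rule 7).
With Pelird and Venule, Xanqor is earned (Rule 6).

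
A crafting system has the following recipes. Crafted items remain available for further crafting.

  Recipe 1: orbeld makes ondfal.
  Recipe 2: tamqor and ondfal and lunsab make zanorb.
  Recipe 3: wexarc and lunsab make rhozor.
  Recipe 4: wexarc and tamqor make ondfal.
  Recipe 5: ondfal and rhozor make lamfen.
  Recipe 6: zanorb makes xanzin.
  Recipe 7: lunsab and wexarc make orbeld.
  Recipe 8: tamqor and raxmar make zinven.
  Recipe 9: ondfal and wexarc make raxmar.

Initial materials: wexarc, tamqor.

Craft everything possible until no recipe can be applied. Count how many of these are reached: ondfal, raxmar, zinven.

wexarc and tamqor → ondfal (Recipe 4).
Using Recipe 9, ondfal and wexarc make raxmar.
Using Recipe 8, tamqor and raxmar make zinven.
ondfal: reached.
raxmar: reached.
zinven: reached.
All 3 are reached.

3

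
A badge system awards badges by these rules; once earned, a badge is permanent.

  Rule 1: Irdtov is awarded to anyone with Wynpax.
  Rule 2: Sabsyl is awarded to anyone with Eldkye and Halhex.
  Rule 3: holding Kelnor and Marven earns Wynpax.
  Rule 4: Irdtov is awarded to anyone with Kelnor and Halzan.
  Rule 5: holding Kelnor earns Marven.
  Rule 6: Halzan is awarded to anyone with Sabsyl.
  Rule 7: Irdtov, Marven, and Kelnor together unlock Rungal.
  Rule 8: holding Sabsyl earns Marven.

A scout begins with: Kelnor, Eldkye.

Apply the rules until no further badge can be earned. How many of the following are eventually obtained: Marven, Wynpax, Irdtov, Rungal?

With Kelnor, Marven is earned (Rule 5).
With Kelnor and Marven, Wynpax is earned (Rule 3).
With Wynpax, Irdtov is earned (Rule 1).
With Irdtov, Marven, and Kelnor, Rungal is earned (Rule 7).
Marven: reached.
Wynpax: reached.
Irdtov: reached.
Rungal: reached.
All 4 are reached.

4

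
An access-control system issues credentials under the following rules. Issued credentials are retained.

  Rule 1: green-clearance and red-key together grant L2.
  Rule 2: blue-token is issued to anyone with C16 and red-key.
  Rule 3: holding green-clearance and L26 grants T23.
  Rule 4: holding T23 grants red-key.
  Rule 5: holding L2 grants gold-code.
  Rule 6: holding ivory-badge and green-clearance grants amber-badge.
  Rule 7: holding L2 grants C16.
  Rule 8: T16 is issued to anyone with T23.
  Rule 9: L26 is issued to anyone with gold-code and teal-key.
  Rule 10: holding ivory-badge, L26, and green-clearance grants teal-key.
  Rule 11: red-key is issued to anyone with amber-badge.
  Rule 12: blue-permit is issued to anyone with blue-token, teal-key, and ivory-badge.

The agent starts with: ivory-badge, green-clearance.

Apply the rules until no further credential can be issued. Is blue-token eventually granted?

Holding ivory-badge and green-clearance grants amber-badge (Rule 6).
Holding amber-badge grants red-key (Rule 11).
Holding green-clearance and red-key grants L2 (Rule 1).
Holding L2 grants C16 (Rule 7).
Holding C16 and red-key grants blue-token (Rule 2).

Yes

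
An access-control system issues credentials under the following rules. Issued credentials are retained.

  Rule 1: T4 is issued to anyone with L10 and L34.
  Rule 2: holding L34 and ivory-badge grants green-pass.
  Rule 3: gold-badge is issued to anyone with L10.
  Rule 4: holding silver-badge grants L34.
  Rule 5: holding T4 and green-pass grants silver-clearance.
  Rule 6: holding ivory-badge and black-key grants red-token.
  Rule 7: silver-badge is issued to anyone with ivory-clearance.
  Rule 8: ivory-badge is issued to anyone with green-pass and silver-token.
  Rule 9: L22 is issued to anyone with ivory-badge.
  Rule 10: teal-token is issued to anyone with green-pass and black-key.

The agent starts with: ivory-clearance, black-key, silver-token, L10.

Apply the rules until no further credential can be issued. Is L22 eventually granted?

No

L22 would need ivory-badge (Rule 9), but ivory-badge is never granted.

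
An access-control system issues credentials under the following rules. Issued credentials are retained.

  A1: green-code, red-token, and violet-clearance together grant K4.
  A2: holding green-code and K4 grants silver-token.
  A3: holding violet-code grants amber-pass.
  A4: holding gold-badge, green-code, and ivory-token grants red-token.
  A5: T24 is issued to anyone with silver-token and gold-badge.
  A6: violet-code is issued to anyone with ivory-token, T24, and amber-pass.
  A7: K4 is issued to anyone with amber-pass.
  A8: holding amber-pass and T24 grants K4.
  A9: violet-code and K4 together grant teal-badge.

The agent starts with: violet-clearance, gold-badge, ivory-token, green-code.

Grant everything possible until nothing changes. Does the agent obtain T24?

Holding gold-badge, green-code, and ivory-token grants red-token (A4).
Holding green-code, red-token, and violet-clearance grants K4 (A1).
Holding green-code and K4 grants silver-token (A2).
Holding silver-token and gold-badge grants T24 (A5).

Yes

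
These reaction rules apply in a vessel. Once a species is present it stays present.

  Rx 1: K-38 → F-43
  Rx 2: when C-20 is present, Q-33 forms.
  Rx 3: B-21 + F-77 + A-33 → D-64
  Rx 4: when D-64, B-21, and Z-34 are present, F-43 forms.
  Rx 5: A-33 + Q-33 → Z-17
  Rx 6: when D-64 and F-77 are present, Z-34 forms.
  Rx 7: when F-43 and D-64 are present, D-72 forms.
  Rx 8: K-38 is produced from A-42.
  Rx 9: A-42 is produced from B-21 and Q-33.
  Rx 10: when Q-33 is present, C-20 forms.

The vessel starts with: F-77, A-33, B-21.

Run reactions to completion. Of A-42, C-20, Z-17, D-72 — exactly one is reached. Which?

D-72

B-21, F-77, and A-33 present → D-64 forms (Rx 3).
D-64 and F-77 present → Z-34 forms (Rx 6).
D-64, B-21, and Z-34 present → F-43 forms (Rx 4).
F-43 and D-64 present → D-72 forms (Rx 7).
A-42 would need B-21 and Q-33 (Rx 9), but Q-33 never forms. Z-17 would need A-33 and Q-33 (Rx 5), but Q-33 never forms. C-20 would need Q-33 (Rx 10), but Q-33 never forms.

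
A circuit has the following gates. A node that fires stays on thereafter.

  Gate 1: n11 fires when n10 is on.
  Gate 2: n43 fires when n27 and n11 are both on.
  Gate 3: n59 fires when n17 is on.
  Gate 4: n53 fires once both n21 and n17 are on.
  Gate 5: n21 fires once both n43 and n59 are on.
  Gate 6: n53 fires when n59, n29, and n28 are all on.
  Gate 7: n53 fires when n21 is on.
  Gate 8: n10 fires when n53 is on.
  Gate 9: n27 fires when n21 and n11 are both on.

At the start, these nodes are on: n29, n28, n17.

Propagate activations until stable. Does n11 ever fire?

Yes

Gate 3: n17 on → n59 on.
n59, n29, and n28 are on, so n53 fires (Gate 6).
Gate 8: n53 on → n10 on.
Gate 1: n10 on → n11 on.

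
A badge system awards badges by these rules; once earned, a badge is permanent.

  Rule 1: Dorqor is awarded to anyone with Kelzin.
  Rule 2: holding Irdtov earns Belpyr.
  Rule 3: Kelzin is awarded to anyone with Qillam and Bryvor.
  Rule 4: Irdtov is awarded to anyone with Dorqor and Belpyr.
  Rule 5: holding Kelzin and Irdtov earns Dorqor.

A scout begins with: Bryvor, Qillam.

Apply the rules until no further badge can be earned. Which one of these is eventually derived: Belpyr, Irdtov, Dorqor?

Dorqor

With Qillam and Bryvor, Kelzin is earned (Rule 3).
With Kelzin, Dorqor is earned (Rule 1).
Belpyr would need Irdtov (Rule 2), but Irdtov is never earned. Irdtov would need Dorqor and Belpyr (Rule 4), but Belpyr is never earned.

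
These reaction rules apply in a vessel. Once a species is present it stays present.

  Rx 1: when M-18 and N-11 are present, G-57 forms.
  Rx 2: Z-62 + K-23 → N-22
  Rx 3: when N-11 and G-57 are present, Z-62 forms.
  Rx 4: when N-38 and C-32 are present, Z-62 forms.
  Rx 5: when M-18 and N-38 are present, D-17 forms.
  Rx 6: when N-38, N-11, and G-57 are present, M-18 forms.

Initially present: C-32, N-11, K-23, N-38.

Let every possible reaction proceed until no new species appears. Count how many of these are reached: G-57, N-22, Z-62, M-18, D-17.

2

N-38 and C-32 present → Z-62 forms (Rx 4).
Z-62 and K-23 present → N-22 forms (Rx 2).
G-57 would need M-18 and N-11 (Rx 1), but M-18 never forms.
N-22: reached.
Z-62: reached.
M-18 would need N-38, N-11, and G-57 (Rx 6), but G-57 never forms.
D-17 would need M-18 and N-38 (Rx 5), but M-18 never forms.
Reached: N-22 and Z-62 — 2 of the 5.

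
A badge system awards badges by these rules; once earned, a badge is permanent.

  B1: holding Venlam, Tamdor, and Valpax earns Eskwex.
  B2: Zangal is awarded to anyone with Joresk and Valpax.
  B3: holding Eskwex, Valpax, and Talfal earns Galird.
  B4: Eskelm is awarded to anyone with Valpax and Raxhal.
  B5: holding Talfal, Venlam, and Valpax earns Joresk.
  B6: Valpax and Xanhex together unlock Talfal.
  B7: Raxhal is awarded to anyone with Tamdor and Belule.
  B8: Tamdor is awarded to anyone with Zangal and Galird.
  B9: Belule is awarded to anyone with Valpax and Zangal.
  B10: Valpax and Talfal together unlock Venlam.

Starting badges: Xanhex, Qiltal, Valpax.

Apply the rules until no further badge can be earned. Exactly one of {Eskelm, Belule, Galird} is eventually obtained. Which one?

With Valpax and Xanhex, Talfal is earned (B6).
With Valpax and Talfal, Venlam is earned (B10).
With Talfal, Venlam, and Valpax, Joresk is earned (B5).
With Joresk and Valpax, Zangal is earned (B2).
With Valpax and Zangal, Belule is earned (B9).
Galird would need Eskwex, Valpax, and Talfal (B3), but Eskwex is never earned. Eskelm would need Valpax and Raxhal (B4), but Raxhal is never earned.

Belule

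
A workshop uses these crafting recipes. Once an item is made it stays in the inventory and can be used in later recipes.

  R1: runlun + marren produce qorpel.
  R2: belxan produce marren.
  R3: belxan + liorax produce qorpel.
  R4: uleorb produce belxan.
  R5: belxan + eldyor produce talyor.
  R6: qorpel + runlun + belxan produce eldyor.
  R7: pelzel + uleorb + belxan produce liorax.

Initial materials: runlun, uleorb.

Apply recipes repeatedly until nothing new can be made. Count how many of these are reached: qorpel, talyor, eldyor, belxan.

uleorb → belxan (R4).
belxan → marren (R2).
Using R1, runlun and marren make qorpel.
Using R6, qorpel, runlun, and belxan make eldyor.
belxan + eldyor → talyor (R5).
qorpel: reached.
talyor: reached.
eldyor: reached.
belxan: reached.
All 4 are reached.

4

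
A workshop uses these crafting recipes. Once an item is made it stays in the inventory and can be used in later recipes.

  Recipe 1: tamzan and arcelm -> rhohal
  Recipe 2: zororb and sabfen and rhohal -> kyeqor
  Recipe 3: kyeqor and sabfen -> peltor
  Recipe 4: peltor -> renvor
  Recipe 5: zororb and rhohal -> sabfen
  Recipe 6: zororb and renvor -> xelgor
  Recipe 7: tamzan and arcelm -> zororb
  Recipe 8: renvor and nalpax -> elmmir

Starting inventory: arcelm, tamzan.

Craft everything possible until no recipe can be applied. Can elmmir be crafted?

elmmir would need renvor and nalpax (Recipe 8), but nalpax is never obtained.

No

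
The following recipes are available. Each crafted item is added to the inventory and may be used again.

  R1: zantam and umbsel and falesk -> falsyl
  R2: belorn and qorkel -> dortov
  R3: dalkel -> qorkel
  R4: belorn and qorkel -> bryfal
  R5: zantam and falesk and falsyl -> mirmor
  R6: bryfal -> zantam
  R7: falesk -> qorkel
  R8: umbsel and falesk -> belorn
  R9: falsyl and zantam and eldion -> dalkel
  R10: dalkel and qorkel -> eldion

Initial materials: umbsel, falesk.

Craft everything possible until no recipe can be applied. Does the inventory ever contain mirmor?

Yes

Using R8, umbsel and falesk make belorn.
Using R7, falesk makes qorkel.
Using R4, belorn and qorkel make bryfal.
Using R6, bryfal makes zantam.
zantam and umbsel and falesk -> falsyl (R1).
Using R5, zantam, falesk, and falsyl make mirmor.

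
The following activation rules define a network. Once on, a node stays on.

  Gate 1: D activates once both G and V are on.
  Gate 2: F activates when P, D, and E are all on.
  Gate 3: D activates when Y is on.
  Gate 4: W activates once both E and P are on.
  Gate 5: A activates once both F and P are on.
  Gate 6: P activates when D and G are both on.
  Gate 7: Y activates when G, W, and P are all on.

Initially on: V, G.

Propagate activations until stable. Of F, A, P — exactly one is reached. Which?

Gate 1: G and V on → D on.
Gate 6: D and G on → P on.
F would need P, D, and E (Gate 2), but E never turns on. A would need F and P (Gate 5), but F never turns on.

P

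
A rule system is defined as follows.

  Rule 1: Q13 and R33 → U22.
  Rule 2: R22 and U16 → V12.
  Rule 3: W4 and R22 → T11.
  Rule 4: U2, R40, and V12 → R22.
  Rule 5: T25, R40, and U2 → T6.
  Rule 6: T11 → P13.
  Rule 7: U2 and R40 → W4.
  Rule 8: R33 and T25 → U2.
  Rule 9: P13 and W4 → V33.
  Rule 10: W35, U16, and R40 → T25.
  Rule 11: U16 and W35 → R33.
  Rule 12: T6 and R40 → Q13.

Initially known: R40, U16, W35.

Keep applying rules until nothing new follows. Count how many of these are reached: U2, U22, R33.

W35, U16, and R40 hold, so T25 follows (Rule 10).
U16 and W35 hold, so R33 follows (Rule 11).
R33 and T25 hold, so U2 follows (Rule 8).
From T25, R40, and U2, Rule 5 gives T6.
From T6 and R40, Rule 12 gives Q13.
Q13 and R33 hold, so U22 follows (Rule 1).
U2: reached.
U22: reached.
R33: reached.
All 3 are reached.

3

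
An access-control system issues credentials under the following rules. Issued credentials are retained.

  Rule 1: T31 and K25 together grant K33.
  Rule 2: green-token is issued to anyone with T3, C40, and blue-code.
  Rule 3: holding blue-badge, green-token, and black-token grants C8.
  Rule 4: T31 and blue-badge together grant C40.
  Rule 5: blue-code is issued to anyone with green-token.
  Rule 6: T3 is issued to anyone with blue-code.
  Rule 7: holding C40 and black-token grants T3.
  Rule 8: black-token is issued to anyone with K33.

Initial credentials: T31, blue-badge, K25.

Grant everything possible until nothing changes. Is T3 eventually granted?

Yes

Holding T31 and blue-badge grants C40 (Rule 4).
Holding T31 and K25 grants K33 (Rule 1).
Holding K33 grants black-token (Rule 8).
Holding C40 and black-token grants T3 (Rule 7).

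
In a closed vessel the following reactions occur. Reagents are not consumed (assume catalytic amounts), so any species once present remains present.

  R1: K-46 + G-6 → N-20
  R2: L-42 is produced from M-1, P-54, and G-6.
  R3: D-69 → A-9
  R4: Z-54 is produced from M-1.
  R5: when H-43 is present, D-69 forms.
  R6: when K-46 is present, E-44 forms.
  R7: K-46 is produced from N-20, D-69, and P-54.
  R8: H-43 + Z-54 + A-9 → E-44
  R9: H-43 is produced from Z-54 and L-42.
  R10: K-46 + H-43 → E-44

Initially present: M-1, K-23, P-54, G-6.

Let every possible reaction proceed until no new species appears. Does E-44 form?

M-1 present → Z-54 forms (R4).
M-1, P-54, and G-6 present → L-42 forms (R2).
Z-54 and L-42 present → H-43 forms (R9).
H-43 present → D-69 forms (R5).
D-69 present → A-9 forms (R3).
H-43, Z-54, and A-9 present → E-44 forms (R8).

Yes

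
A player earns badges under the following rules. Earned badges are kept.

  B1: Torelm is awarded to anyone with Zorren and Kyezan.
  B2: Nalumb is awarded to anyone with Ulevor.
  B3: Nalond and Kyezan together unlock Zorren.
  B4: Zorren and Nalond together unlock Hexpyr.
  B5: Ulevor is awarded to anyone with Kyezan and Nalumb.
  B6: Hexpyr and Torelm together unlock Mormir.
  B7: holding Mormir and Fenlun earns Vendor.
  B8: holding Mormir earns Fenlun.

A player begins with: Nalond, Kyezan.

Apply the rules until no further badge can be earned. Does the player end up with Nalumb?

No

Nalumb would need Ulevor (B2), but Ulevor is never earned.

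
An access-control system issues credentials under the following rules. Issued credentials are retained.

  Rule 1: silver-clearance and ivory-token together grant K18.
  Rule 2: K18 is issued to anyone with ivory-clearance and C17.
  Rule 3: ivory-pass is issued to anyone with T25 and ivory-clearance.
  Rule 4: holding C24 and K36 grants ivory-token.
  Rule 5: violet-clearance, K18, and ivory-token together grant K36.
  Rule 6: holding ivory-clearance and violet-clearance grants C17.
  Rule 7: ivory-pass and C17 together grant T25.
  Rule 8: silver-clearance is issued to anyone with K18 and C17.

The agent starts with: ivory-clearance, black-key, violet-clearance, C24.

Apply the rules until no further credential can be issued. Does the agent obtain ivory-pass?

ivory-pass would need T25 and ivory-clearance (Rule 3), but T25 is never granted.

No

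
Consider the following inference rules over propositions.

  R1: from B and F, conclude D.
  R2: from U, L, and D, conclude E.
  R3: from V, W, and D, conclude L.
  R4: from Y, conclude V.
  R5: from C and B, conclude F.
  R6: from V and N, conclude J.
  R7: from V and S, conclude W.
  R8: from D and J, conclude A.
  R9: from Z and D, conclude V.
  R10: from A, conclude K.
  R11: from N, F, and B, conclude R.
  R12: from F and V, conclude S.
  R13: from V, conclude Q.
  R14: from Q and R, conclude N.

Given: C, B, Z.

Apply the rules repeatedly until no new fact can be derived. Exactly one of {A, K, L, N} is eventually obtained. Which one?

C and B hold, so F follows (R5).
From B and F, R1 gives D.
Z and D hold, so V follows (R9).
F and V hold, so S follows (R12).
From V and S, R7 gives W.
From V, W, and D, R3 gives L.
K would need A (R10), but A is never established. N would need Q and R (R14), but R is never established. A would need D and J (R8), but J is never established.

L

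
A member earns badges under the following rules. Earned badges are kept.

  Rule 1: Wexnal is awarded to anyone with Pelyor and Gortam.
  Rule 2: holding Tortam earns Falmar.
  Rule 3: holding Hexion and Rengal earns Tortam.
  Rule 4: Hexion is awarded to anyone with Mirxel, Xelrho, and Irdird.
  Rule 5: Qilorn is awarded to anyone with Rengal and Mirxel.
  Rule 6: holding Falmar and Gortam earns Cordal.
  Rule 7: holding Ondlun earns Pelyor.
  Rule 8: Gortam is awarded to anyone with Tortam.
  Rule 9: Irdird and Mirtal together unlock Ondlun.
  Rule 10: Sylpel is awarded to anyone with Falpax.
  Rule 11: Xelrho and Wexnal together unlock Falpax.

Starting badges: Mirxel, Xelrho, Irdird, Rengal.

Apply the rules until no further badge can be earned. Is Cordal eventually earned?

Yes

With Mirxel, Xelrho, and Irdird, Hexion is earned (Rule 4).
With Hexion and Rengal, Tortam is earned (Rule 3).
With Tortam, Gortam is earned (Rule 8).
With Tortam, Falmar is earned (Rule 2).
With Falmar and Gortam, Cordal is earned (Rule 6).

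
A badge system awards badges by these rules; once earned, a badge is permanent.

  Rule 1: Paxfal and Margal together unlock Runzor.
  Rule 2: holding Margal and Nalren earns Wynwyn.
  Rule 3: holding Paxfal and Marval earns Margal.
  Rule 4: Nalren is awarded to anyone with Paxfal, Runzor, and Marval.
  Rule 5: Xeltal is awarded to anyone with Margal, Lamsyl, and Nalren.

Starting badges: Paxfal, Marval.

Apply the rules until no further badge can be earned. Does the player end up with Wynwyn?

Yes

With Paxfal and Marval, Margal is earned (Rule 3).
With Paxfal and Margal, Runzor is earned (Rule 1).
With Paxfal, Runzor, and Marval, Nalren is earned (Rule 4).
With Margal and Nalren, Wynwyn is earned (Rule 2).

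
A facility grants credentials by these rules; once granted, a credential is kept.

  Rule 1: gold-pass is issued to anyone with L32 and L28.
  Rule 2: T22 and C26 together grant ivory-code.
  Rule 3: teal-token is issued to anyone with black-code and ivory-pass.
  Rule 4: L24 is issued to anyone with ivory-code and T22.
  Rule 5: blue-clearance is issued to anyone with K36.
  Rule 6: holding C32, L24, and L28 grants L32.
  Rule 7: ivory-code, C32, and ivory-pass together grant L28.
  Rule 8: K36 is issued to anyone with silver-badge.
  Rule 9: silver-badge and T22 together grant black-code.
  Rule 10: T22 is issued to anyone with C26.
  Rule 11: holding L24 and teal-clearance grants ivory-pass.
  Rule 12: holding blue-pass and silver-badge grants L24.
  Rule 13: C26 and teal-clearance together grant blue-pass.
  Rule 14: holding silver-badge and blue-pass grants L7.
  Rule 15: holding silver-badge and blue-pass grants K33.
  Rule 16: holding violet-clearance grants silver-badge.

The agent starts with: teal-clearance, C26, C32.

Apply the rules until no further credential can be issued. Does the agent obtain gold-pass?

Holding C26 grants T22 (Rule 10).
Holding T22 and C26 grants ivory-code (Rule 2).
Holding ivory-code and T22 grants L24 (Rule 4).
Holding L24 and teal-clearance grants ivory-pass (Rule 11).
Holding ivory-code, C32, and ivory-pass grants L28 (Rule 7).
Holding C32, L24, and L28 grants L32 (Rule 6).
Holding L32 and L28 grants gold-pass (Rule 1).

Yes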